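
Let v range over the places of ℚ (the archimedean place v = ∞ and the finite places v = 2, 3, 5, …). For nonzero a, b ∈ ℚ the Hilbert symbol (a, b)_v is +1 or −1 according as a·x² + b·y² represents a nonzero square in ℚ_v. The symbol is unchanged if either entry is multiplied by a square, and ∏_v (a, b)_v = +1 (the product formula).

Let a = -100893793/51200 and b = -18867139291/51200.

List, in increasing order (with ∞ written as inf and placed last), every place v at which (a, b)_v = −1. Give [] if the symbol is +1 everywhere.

(a, b) ≡ (-34034, -182) mod (ℚ^×)²; places V = {2, 5, 7, 11, 13, 17, ∞}.
(a,b)_5: α=-2, u≡4; β=-2, v≡3 (mod 5); (4|5)=+1, (3|5)=-1; sign (−1)^0·+1^-2·-1^-2 = +1.
(a,b)_17: α=1, u≡2; β=2, v≡5 (mod 17); (2|17)=+1, (5|17)=-1; sign (−1)^0·+1^2·-1^1 = -1.
(a,b)_2: α=-11, β=-11; u≡7, v≡5 (mod 8); ε(u)ε(v)=1·0, αω(v)=-11·1, βω(u)=-11·0; sum ≡ 1  ⇒  -1.
(a,b)_13: α=1, u≡5; β=1, v≡12 (mod 13); (5|13)=-1, (12|13)=+1; sign (−1)^0·-1^1·+1^1 = -1.
(a,b)_∞: sgn(-34034)=−, sgn(-182)=−, so -1.
(a,b)_11: α=3, u≡7; β=4, v≡9 (mod 11); (7|11)=-1, (9|11)=+1; sign (−1)^0·-1^4·+1^3 = +1.
(a,b)_7: α=3, u≡5; β=3, v≡4 (mod 7); (5|7)=-1, (4|7)=+1; sign (−1)^1·-1^3·+1^3 = +1.
(-34034, -182 / ℚ) ramifies at {2, 13, 17, ∞}: a division algebra.

[2, 13, 17, inf]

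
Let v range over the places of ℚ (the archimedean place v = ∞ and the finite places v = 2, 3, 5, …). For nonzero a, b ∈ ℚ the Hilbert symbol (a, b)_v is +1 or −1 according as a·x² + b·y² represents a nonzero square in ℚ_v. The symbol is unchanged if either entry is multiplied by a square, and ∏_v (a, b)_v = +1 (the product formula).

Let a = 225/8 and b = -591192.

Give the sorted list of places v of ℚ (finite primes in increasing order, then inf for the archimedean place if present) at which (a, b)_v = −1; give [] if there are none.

(a, b) ≡ (2, -16422) mod (ℚ^×)²; places V = {2, 3, 5, 7, 17, 23, ∞}.
(a,b)_2: α=-3, β=3; u≡1, v≡5 (mod 8); ε(u)ε(v)=0·0, αω(v)=-3·1, βω(u)=3·0; sum ≡ 1  ⇒  -1.
(a,b)_3: α=2, u≡2; β=3, v≡1 (mod 3); (2|3)=-1, (1|3)=+1; sign (−1)^0·-1^3·+1^2 = -1.
(a,b)_23: α=0, u≡8; β=1, v≡10 (mod 23); (8|23)=+1, (10|23)=-1; sign (−1)^0·+1^1·-1^0 = +1.
(a,b)_7: α=0, u≡1; β=1, v≡6 (mod 7); (1|7)=+1, (6|7)=-1; sign (−1)^0·+1^1·-1^0 = +1.
(a,b)_17: α=0, u≡9; β=1, v≡6 (mod 17); (9|17)=+1, (6|17)=-1; sign (−1)^0·+1^1·-1^0 = +1.
(a,b)_∞: sgn(2)=+, sgn(-16422)=−, so +1.
(a,b)_5: α=2, u≡3; β=0, v≡3 (mod 5); (3|5)=-1, (3|5)=-1; sign (−1)^0·-1^0·-1^2 = +1.
(2, -16422 / ℚ) ramifies at {2, 3}: a division algebra.

[2, 3]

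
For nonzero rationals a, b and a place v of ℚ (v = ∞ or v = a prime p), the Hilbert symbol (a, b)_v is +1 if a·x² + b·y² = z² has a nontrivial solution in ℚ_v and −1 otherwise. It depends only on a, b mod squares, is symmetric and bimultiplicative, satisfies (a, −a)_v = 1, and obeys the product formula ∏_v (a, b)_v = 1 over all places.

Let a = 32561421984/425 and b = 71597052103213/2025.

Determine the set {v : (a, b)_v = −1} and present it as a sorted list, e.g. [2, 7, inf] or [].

(a, b) ≡ (51578, 13) mod (ℚ^×)²; places V = {2, 3, 5, 7, 13, 17, 37, 41, ∞}.
(a,b)_7: α=2, u≡2; β=2, v≡3 (mod 7); (2|7)=+1, (3|7)=-1; sign (−1)^0·+1^2·-1^2 = +1.
(a,b)_37: α=1, u≡1; β=2, v≡2 (mod 37); (1|37)=+1, (2|37)=-1; sign (−1)^0·+1^2·-1^1 = -1.
(a,b)_2: α=5, β=0; u≡5, v≡5 (mod 8); ε(u)ε(v)=0·0, αω(v)=5·1, βω(u)=0·1; sum ≡ 1  ⇒  -1.
(a,b)_17: α=-1, u≡8; β=2, v≡4 (mod 17); (8|17)=+1, (4|17)=+1; sign (−1)^0·+1^2·+1^-1 = +1.
(a,b)_5: α=-2, u≡2; β=-2, v≡3 (mod 5); (2|5)=-1, (3|5)=-1; sign (−1)^0·-1^-2·-1^-2 = +1.
(a,b)_41: α=1, u≡27; β=2, v≡15 (mod 41); (27|41)=-1, (15|41)=-1; sign (−1)^0·-1^2·-1^1 = -1.
(a,b)_3: α=4, u≡2; β=-4, v≡1 (mod 3); (2|3)=-1, (1|3)=+1; sign (−1)^0·-1^-4·+1^4 = +1.
(a,b)_∞: sgn(51578)=+, sgn(13)=+, so +1.
(a,b)_13: α=2, u≡11; β=3, v≡9 (mod 13); (11|13)=-1, (9|13)=+1; sign (−1)^0·-1^3·+1^2 = -1.
|Ram(51578, 13)| = 4, even; anisotropic at {2, 13, 37, 41}.

[2, 13, 37, 41]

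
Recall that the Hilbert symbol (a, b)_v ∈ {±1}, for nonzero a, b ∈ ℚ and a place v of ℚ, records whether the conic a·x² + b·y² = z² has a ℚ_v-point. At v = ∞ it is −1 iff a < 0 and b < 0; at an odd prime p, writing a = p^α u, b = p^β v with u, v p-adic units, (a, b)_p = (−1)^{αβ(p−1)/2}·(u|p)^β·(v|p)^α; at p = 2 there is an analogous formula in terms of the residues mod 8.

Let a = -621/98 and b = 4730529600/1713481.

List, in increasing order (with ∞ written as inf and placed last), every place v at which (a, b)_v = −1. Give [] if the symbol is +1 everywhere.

[2, 3]

(a, b) ≡ (-138, 69) mod (ℚ^×)²; places V = {2, 3, 5, 7, 11, 17, 23, ∞}.
(a,b)_7: α=-2, u≡1; β=-2, v≡5 (mod 7); (1|7)=+1, (5|7)=-1; sign (−1)^0·+1^-2·-1^-2 = +1.
(a,b)_23: α=1, u≡7; β=3, v≡2 (mod 23); (7|23)=-1, (2|23)=+1; sign (−1)^1·-1^3·+1^1 = +1.
(a,b)_3: α=3, u≡2; β=5, v≡2 (mod 3); (2|3)=-1, (2|3)=-1; sign (−1)^1·-1^5·-1^3 = -1.
(a,b)_17: α=0, u≡15; β=-2, v≡4 (mod 17); (15|17)=+1, (4|17)=+1; sign (−1)^0·+1^-2·+1^0 = +1.
(a,b)_5: α=0, u≡3; β=2, v≡4 (mod 5); (3|5)=-1, (4|5)=+1; sign (−1)^0·-1^2·+1^0 = +1.
(a,b)_11: α=0, u≡5; β=-2, v≡4 (mod 11); (5|11)=+1, (4|11)=+1; sign (−1)^0·+1^-2·+1^0 = +1.
(a,b)_∞: sgn(-138)=−, sgn(69)=+, so +1.
(a,b)_2: α=-1, β=6; u≡3, v≡5 (mod 8); ε(u)ε(v)=1·0, αω(v)=-1·1, βω(u)=6·1; sum ≡ 1  ⇒  -1.
Ram(-138, 69) = {2, 3}; no ℚ_2-point on the conic.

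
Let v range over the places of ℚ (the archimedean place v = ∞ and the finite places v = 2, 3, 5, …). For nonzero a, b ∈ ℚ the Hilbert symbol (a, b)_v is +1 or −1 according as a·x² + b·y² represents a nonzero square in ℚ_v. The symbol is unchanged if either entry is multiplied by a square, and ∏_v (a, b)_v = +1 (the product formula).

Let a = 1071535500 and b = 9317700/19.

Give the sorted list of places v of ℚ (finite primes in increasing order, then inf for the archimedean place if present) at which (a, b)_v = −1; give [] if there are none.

[2, 3, 5, 7, 23, 29]

Mod squares: a ≡ 1190595, b ≡ 196707. Check v ∈ {∞, 2, 3, 5, 7, 17, 19, 23, 29}.
v=2: v_2(a)=2, v_2(b)=2; units ≡ 3, 3 (mod 8); ε·ε+αω+βω = 1·1+2·1+2·1 ≡ 1  ⇒  (a,b)_2 = -1.
v=17: a=17^1·(≡5), b=17^1·(≡10) mod 17; (5|17)=-1, (10|17)=-1; (−1)^{1·1·8}·(-1)^1·(-1)^1 = +1.
v=23: a=23^1·(≡22), b=23^0·(≡15) mod 23; (22|23)=-1, (15|23)=-1; (−1)^{1·0·11}·(-1)^0·(-1)^1 = -1.
v=5: a=5^3·(≡4), b=5^2·(≡2) mod 5; (4|5)=+1, (2|5)=-1; (−1)^{3·2·2}·(+1)^2·(-1)^3 = -1.
v=∞: 1190595 > 0 and 196707 > 0  ⇒  (a,b)_∞ = +1.
v=3: a=3^3·(≡1), b=3^3·(≡1) mod 3; (1|3)=+1, (1|3)=+1; (−1)^{3·3·1}·(+1)^3·(+1)^3 = -1.
v=19: a=19^0·(≡5), b=19^-1·(≡5) mod 19; (5|19)=+1, (5|19)=+1; (−1)^{0·-1·9}·(+1)^-1·(+1)^0 = +1.
v=29: a=29^1·(≡20), b=29^1·(≡2) mod 29; (20|29)=+1, (2|29)=-1; (−1)^{1·1·14}·(+1)^1·(-1)^1 = -1.
v=7: a=7^1·(≡3), b=7^1·(≡3) mod 7; (3|7)=-1, (3|7)=-1; (−1)^{1·1·3}·(-1)^1·(-1)^1 = -1.
Ram(1190595, 196707) = {2, 3, 5, 7, 23, 29}; no ℚ_2-point on the conic.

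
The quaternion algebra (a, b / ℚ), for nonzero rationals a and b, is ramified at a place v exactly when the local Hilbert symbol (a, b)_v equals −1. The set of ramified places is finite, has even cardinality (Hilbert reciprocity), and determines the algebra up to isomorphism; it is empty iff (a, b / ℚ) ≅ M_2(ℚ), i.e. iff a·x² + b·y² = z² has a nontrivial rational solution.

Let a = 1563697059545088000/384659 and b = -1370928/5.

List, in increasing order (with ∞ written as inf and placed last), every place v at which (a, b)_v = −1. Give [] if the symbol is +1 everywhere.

[3, 5, 11, 13]

(a, b) ≡ (1430, -15) mod (ℚ^×)²; places V = {2, 3, 5, 11, 13, 17, ∞}.
(a,b)_13: α=9, u≡8; β=4, v≡6 (mod 13); (8|13)=-1, (6|13)=-1; sign (−1)^0·-1^4·-1^9 = -1.
(a,b)_∞: sgn(1430)=+, sgn(-15)=−, so +1.
(a,b)_11: α=-3, u≡9; β=0, v≡7 (mod 11); (9|11)=+1, (7|11)=-1; sign (−1)^0·+1^0·-1^-3 = -1.
(a,b)_5: α=3, u≡1; β=-1, v≡2 (mod 5); (1|5)=+1, (2|5)=-1; sign (−1)^0·+1^-1·-1^3 = -1.
(a,b)_17: α=-2, u≡2; β=0, v≡4 (mod 17); (2|17)=+1, (4|17)=+1; sign (−1)^0·+1^0·+1^-2 = +1.
(a,b)_2: α=17, β=4; u≡3, v≡1 (mod 8); ε(u)ε(v)=1·0, αω(v)=17·0, βω(u)=4·1; sum ≡ 0  ⇒  +1.
(a,b)_3: α=2, u≡2; β=1, v≡1 (mod 3); (2|3)=-1, (1|3)=+1; sign (−1)^0·-1^1·+1^2 = -1.
Ram(1430, -15) = {3, 5, 11, 13}; no ℚ_3-point on the conic.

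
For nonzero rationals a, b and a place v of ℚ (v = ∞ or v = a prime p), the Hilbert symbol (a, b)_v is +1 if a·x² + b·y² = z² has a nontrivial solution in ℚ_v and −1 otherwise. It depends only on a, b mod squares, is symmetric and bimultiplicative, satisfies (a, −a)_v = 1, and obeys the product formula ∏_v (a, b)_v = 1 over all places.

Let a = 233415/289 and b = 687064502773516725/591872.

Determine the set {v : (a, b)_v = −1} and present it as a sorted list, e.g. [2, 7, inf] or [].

[3, 5, 11, 13, 19, 23]

(a, b) ≡ (25935, 28842) mod (ℚ^×)²; places V = {2, 3, 5, 7, 11, 13, 17, 19, 23, ∞}.
(a,b)_∞: sgn(25935)=+, sgn(28842)=+, so +1.
(a,b)_23: α=0, u≡15; β=3, v≡4 (mod 23); (15|23)=-1, (4|23)=+1; sign (−1)^0·-1^3·+1^0 = -1.
(a,b)_13: α=1, u≡5; β=2, v≡8 (mod 13); (5|13)=-1, (8|13)=-1; sign (−1)^0·-1^2·-1^1 = -1.
(a,b)_7: α=1, u≡2; β=0, v≡4 (mod 7); (2|7)=+1, (4|7)=+1; sign (−1)^0·+1^0·+1^1 = +1.
(a,b)_11: α=0, u≡2; β=1, v≡3 (mod 11); (2|11)=-1, (3|11)=+1; sign (−1)^0·-1^1·+1^0 = -1.
(a,b)_5: α=1, u≡2; β=2, v≡2 (mod 5); (2|5)=-1, (2|5)=-1; sign (−1)^0·-1^2·-1^1 = -1.
(a,b)_17: α=-2, u≡5; β=-2, v≡3 (mod 17); (5|17)=-1, (3|17)=-1; sign (−1)^0·-1^-2·-1^-2 = +1.
(a,b)_19: α=1, u≡17; β=3, v≡17 (mod 19); (17|19)=+1, (17|19)=+1; sign (−1)^1·+1^3·+1^1 = -1.
(a,b)_2: α=0, β=-11; u≡7, v≡5 (mod 8); ε(u)ε(v)=1·0, αω(v)=0·1, βω(u)=-11·0; sum ≡ 0  ⇒  +1.
(a,b)_3: α=3, u≡2; β=11, v≡2 (mod 3); (2|3)=-1, (2|3)=-1; sign (−1)^1·-1^11·-1^3 = -1.
(25935, 28842 / ℚ) ramifies at {3, 5, 11, 13, 19, 23}: a division algebra.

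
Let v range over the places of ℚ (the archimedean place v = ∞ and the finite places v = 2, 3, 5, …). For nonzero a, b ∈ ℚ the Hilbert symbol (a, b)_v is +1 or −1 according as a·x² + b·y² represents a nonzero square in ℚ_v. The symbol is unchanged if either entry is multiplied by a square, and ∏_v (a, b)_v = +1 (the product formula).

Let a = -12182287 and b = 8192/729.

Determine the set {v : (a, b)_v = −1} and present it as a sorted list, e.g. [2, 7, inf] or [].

[13, 19, 37, 43]

Mod squares: a ≡ -12182287, b ≡ 2. Check v ∈ {∞, 2, 3, 13, 19, 31, 37, 43}.
v=3: a=3^0·(≡2), b=3^-6·(≡2) mod 3; (2|3)=-1, (2|3)=-1; (−1)^{0·-6·1}·(-1)^-6·(-1)^0 = +1.
v=13: a=13^1·(≡6), b=13^0·(≡2) mod 13; (6|13)=-1, (2|13)=-1; (−1)^{1·0·6}·(-1)^0·(-1)^1 = -1.
v=2: v_2(a)=0, v_2(b)=13; units ≡ 1, 1 (mod 8); ε·ε+αω+βω = 0·0+0·0+13·0 ≡ 0  ⇒  (a,b)_2 = +1.
v=19: a=19^1·(≡1), b=19^0·(≡14) mod 19; (1|19)=+1, (14|19)=-1; (−1)^{1·0·9}·(+1)^0·(-1)^1 = -1.
v=37: a=37^1·(≡12), b=37^0·(≡2) mod 37; (12|37)=+1, (2|37)=-1; (−1)^{1·0·18}·(+1)^0·(-1)^1 = -1.
v=43: a=43^1·(≡18), b=43^0·(≡32) mod 43; (18|43)=-1, (32|43)=-1; (−1)^{1·0·21}·(-1)^0·(-1)^1 = -1.
v=31: a=31^1·(≡10), b=31^0·(≡16) mod 31; (10|31)=+1, (16|31)=+1; (−1)^{1·0·15}·(+1)^0·(+1)^1 = +1.
v=∞: -12182287 < 0 and 2 > 0  ⇒  (a,b)_∞ = +1.
|Ram(-12182287, 2)| = 4, even; anisotropic at {13, 19, 37, 43}.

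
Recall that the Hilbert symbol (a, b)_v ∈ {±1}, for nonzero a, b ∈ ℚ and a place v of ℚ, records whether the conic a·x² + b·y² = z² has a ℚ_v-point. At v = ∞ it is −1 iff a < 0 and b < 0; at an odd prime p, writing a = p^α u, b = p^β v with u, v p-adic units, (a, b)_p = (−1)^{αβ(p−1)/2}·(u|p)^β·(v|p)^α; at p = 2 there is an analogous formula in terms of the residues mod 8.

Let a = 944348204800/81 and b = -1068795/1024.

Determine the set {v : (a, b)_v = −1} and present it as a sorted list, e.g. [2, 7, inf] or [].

[5, 7, 17, 23]

Mod squares: a ≡ 873103, b ≡ -13195. Check v ∈ {∞, 2, 3, 5, 7, 11, 13, 17, 23, 29}.
v=23: a=23^1·(≡21), b=23^0·(≡7) mod 23; (21|23)=-1, (7|23)=-1; (−1)^{1·0·11}·(-1)^0·(-1)^1 = -1.
v=11: a=11^1·(≡6), b=11^0·(≡9) mod 11; (6|11)=-1, (9|11)=+1; (−1)^{1·0·5}·(-1)^0·(+1)^1 = +1.
v=17: a=17^1·(≡4), b=17^0·(≡3) mod 17; (4|17)=+1, (3|17)=-1; (−1)^{1·0·8}·(+1)^0·(-1)^1 = -1.
v=2: v_2(a)=8, v_2(b)=-10; units ≡ 7, 5 (mod 8); ε·ε+αω+βω = 1·0+8·1+-10·0 ≡ 0  ⇒  (a,b)_2 = +1.
v=∞: 873103 > 0 and -13195 < 0  ⇒  (a,b)_∞ = +1.
v=3: a=3^-4·(≡1), b=3^4·(≡2) mod 3; (1|3)=+1, (2|3)=-1; (−1)^{-4·4·1}·(+1)^4·(-1)^-4 = +1.
v=5: a=5^2·(≡2), b=5^1·(≡4) mod 5; (2|5)=-1, (4|5)=+1; (−1)^{2·1·2}·(-1)^1·(+1)^2 = -1.
v=13: a=13^2·(≡9), b=13^1·(≡1) mod 13; (9|13)=+1, (1|13)=+1; (−1)^{2·1·6}·(+1)^1·(+1)^2 = +1.
v=7: a=7^1·(≡5), b=7^1·(≡3) mod 7; (5|7)=-1, (3|7)=-1; (−1)^{1·1·3}·(-1)^1·(-1)^1 = -1.
v=29: a=29^1·(≡6), b=29^1·(≡23) mod 29; (6|29)=+1, (23|29)=+1; (−1)^{1·1·14}·(+1)^1·(+1)^1 = +1.
|Ram(873103, -13195)| = 4, even; anisotropic at {5, 7, 17, 23}.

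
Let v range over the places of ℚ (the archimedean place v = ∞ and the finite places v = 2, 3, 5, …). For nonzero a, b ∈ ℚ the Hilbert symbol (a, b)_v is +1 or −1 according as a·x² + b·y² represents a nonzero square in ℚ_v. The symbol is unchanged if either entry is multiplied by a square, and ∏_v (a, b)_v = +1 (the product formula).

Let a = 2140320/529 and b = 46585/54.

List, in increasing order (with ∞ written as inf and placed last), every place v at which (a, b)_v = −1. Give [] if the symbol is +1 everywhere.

[5, 11]

Mod squares: a ≡ 2730, b ≡ 2310. Check v ∈ {∞, 2, 3, 5, 7, 11, 13, 23}.
v=3: a=3^1·(≡1), b=3^-3·(≡2) mod 3; (1|3)=+1, (2|3)=-1; (−1)^{1·-3·1}·(+1)^-3·(-1)^1 = +1.
v=5: a=5^1·(≡1), b=5^1·(≡3) mod 5; (1|5)=+1, (3|5)=-1; (−1)^{1·1·2}·(+1)^1·(-1)^1 = -1.
v=∞: 2730 > 0 and 2310 > 0  ⇒  (a,b)_∞ = +1.
v=2: v_2(a)=5, v_2(b)=-1; units ≡ 5, 3 (mod 8); ε·ε+αω+βω = 0·1+5·1+-1·1 ≡ 0  ⇒  (a,b)_2 = +1.
v=7: a=7^3·(≡6), b=7^1·(≡1) mod 7; (6|7)=-1, (1|7)=+1; (−1)^{3·1·3}·(-1)^1·(+1)^3 = +1.
v=11: a=11^0·(≡6), b=11^3·(≡9) mod 11; (6|11)=-1, (9|11)=+1; (−1)^{0·3·5}·(-1)^3·(+1)^0 = -1.
v=23: a=23^-2·(≡9), b=23^0·(≡7) mod 23; (9|23)=+1, (7|23)=-1; (−1)^{-2·0·11}·(+1)^0·(-1)^-2 = +1.
v=13: a=13^1·(≡11), b=13^0·(≡3) mod 13; (11|13)=-1, (3|13)=+1; (−1)^{1·0·6}·(-1)^0·(+1)^1 = +1.
|Ram(2730, 2310)| = 2, even; anisotropic at {5, 11}.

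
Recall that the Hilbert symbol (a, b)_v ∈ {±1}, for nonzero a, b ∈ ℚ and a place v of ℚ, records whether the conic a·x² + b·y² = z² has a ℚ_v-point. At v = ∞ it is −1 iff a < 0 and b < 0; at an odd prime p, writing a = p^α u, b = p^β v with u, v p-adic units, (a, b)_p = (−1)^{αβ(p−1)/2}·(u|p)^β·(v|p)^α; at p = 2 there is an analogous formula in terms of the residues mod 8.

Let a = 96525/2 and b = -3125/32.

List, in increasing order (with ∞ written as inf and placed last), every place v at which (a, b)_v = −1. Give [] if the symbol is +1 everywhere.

[3, 5]

(a, b) ≡ (858, -10) mod (ℚ^×)²; places V = {2, 3, 5, 11, 13, ∞}.
(a,b)_∞: sgn(858)=+, sgn(-10)=−, so +1.
(a,b)_2: α=-1, β=-5; u≡5, v≡3 (mod 8); ε(u)ε(v)=0·1, αω(v)=-1·1, βω(u)=-5·1; sum ≡ 0  ⇒  +1.
(a,b)_3: α=3, u≡1; β=0, v≡2 (mod 3); (1|3)=+1, (2|3)=-1; sign (−1)^0·+1^0·-1^3 = -1.
(a,b)_5: α=2, u≡3; β=5, v≡2 (mod 5); (3|5)=-1, (2|5)=-1; sign (−1)^0·-1^5·-1^2 = -1.
(a,b)_11: α=1, u≡4; β=0, v≡1 (mod 11); (4|11)=+1, (1|11)=+1; sign (−1)^0·+1^0·+1^1 = +1.
(a,b)_13: α=1, u≡1; β=0, v≡10 (mod 13); (1|13)=+1, (10|13)=+1; sign (−1)^0·+1^0·+1^1 = +1.
(858, -10 / ℚ) ramifies at {3, 5}: a division algebra.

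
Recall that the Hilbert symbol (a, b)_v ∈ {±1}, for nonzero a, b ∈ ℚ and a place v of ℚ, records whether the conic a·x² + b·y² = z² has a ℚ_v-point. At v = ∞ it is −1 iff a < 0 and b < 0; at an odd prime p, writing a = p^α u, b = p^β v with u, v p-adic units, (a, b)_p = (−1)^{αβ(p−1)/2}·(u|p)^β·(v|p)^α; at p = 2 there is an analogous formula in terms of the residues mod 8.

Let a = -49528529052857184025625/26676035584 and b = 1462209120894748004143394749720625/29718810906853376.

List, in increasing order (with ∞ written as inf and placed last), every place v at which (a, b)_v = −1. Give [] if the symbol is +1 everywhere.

[29, 31]

(a, b) ≡ (-41, 42253) mod (ℚ^×)²; places V = {2, 5, 7, 11, 17, 19, 29, 31, 37, 41, 47, ∞}.
(a,b)_41: α=3, u≡37; β=4, v≡18 (mod 41); (37|41)=+1, (18|41)=+1; sign (−1)^0·+1^4·+1^3 = +1.
(a,b)_19: α=0, u≡11; β=2, v≡11 (mod 19); (11|19)=+1, (11|19)=+1; sign (−1)^0·+1^2·+1^0 = +1.
(a,b)_11: α=-2, u≡4; β=-2, v≡10 (mod 11); (4|11)=+1, (10|11)=-1; sign (−1)^0·+1^-2·-1^-2 = +1.
(a,b)_2: α=-18, β=-22; u≡7, v≡5 (mod 8); ε(u)ε(v)=1·0, αω(v)=-18·1, βω(u)=-22·0; sum ≡ 0  ⇒  +1.
(a,b)_7: α=0, u≡4; β=-4, v≡4 (mod 7); (4|7)=+1, (4|7)=+1; sign (−1)^0·+1^-4·+1^0 = +1.
(a,b)_∞: sgn(-41)=−, sgn(42253)=+, so +1.
(a,b)_17: α=2, u≡11; β=2, v≡13 (mod 17); (11|17)=-1, (13|17)=+1; sign (−1)^0·-1^2·+1^2 = +1.
(a,b)_37: α=4, u≡16; β=6, v≡25 (mod 37); (16|37)=+1, (25|37)=+1; sign (−1)^0·+1^6·+1^4 = +1.
(a,b)_31: α=2, u≡17; β=3, v≡27 (mod 31); (17|31)=-1, (27|31)=-1; sign (−1)^0·-1^3·-1^2 = -1.
(a,b)_5: α=4, u≡1; β=4, v≡3 (mod 5); (1|5)=+1, (3|5)=-1; sign (−1)^0·+1^4·-1^4 = +1.
(a,b)_29: α=-2, u≡17; β=-3, v≡22 (mod 29); (17|29)=-1, (22|29)=+1; sign (−1)^0·-1^-3·+1^-2 = -1.
(a,b)_47: α=2, u≡8; β=3, v≡34 (mod 47); (8|47)=+1, (34|47)=+1; sign (−1)^0·+1^3·+1^2 = +1.
Ram(-41, 42253) = {29, 31}; no ℚ_29-point on the conic.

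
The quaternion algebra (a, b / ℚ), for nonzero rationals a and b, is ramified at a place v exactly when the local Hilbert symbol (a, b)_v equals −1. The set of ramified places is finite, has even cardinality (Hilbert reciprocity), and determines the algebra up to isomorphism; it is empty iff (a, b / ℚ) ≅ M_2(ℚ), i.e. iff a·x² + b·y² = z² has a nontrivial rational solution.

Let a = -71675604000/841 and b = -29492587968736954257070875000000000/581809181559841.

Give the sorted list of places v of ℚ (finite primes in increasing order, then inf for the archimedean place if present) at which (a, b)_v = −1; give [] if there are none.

(a, b) ≡ (-13090, -286) mod (ℚ^×)²; places V = {2, 3, 5, 7, 11, 13, 17, 19, 23, 29, 43, 47, ∞}.
(a,b)_∞: sgn(-13090)=−, sgn(-286)=−, so -1.
(a,b)_7: α=1, u≡3; β=2, v≡1 (mod 7); (3|7)=-1, (1|7)=+1; sign (−1)^0·-1^2·+1^1 = +1.
(a,b)_29: α=-2, u≡8; β=-6, v≡20 (mod 29); (8|29)=-1, (20|29)=+1; sign (−1)^0·-1^-6·+1^-2 = +1.
(a,b)_19: α=0, u≡17; β=2, v≡2 (mod 19); (17|19)=+1, (2|19)=-1; sign (−1)^0·+1^2·-1^0 = +1.
(a,b)_43: α=0, u≡15; β=-2, v≡21 (mod 43); (15|43)=+1, (21|43)=+1; sign (−1)^0·+1^-2·+1^0 = +1.
(a,b)_3: α=4, u≡2; β=10, v≡2 (mod 3); (2|3)=-1, (2|3)=-1; sign (−1)^0·-1^10·-1^4 = +1.
(a,b)_11: α=1, u≡3; β=5, v≡7 (mod 11); (3|11)=+1, (7|11)=-1; sign (−1)^1·+1^5·-1^1 = +1.
(a,b)_17: α=1, u≡3; β=2, v≡5 (mod 17); (3|17)=-1, (5|17)=-1; sign (−1)^0·-1^2·-1^1 = -1.
(a,b)_47: α=0, u≡10; β=2, v≡20 (mod 47); (10|47)=-1, (20|47)=-1; sign (−1)^0·-1^2·-1^0 = +1.
(a,b)_23: α=0, u≡20; β=-2, v≡9 (mod 23); (20|23)=-1, (9|23)=+1; sign (−1)^0·-1^-2·+1^0 = +1.
(a,b)_5: α=3, u≡3; β=12, v≡1 (mod 5); (3|5)=-1, (1|5)=+1; sign (−1)^0·-1^12·+1^3 = +1.
(a,b)_13: α=2, u≡12; β=3, v≡1 (mod 13); (12|13)=+1, (1|13)=+1; sign (−1)^0·+1^3·+1^2 = +1.
(a,b)_2: α=5, β=9; u≡7, v≡1 (mod 8); ε(u)ε(v)=1·0, αω(v)=5·0, βω(u)=9·0; sum ≡ 0  ⇒  +1.
Ram(-13090, -286) = {17, ∞}; no ℚ_17-point on the conic.

[17, inf]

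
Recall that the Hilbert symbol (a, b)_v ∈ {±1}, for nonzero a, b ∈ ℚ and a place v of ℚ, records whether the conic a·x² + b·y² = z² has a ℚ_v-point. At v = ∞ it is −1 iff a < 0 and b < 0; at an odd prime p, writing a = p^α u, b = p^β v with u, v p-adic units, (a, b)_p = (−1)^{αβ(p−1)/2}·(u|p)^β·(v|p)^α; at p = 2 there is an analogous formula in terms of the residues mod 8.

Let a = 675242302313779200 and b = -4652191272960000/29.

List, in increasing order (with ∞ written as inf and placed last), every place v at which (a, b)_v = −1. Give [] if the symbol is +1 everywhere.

[2, 7]

Mod squares: a ≡ 113477, b ≡ -27434. Check v ∈ {∞, 2, 3, 5, 7, 11, 13, 29, 43}.
v=∞: 113477 > 0 and -27434 < 0  ⇒  (a,b)_∞ = +1.
v=3: a=3^4·(≡2), b=3^4·(≡1) mod 3; (2|3)=-1, (1|3)=+1; (−1)^{4·4·1}·(-1)^4·(+1)^4 = +1.
v=5: a=5^2·(≡3), b=5^4·(≡1) mod 5; (3|5)=-1, (1|5)=+1; (−1)^{2·4·2}·(-1)^4·(+1)^2 = +1.
v=7: a=7^3·(≡6), b=7^2·(≡6) mod 7; (6|7)=-1, (6|7)=-1; (−1)^{3·2·3}·(-1)^2·(-1)^3 = -1.
v=13: a=13^1·(≡6), b=13^0·(≡12) mod 13; (6|13)=-1, (12|13)=+1; (−1)^{1·0·6}·(-1)^0·(+1)^1 = +1.
v=11: a=11^4·(≡9), b=11^3·(≡1) mod 11; (9|11)=+1, (1|11)=+1; (−1)^{4·3·5}·(+1)^3·(+1)^4 = +1.
v=2: v_2(a)=12, v_2(b)=15; units ≡ 5, 3 (mod 8); ε·ε+αω+βω = 0·1+12·1+15·1 ≡ 1  ⇒  (a,b)_2 = -1.
v=43: a=43^1·(≡38), b=43^1·(≡19) mod 43; (38|43)=+1, (19|43)=-1; (−1)^{1·1·21}·(+1)^1·(-1)^1 = +1.
v=29: a=29^1·(≡26), b=29^-1·(≡11) mod 29; (26|29)=-1, (11|29)=-1; (−1)^{1·-1·14}·(-1)^-1·(-1)^1 = +1.
(113477, -27434 / ℚ) ramifies at {2, 7}: a division algebra.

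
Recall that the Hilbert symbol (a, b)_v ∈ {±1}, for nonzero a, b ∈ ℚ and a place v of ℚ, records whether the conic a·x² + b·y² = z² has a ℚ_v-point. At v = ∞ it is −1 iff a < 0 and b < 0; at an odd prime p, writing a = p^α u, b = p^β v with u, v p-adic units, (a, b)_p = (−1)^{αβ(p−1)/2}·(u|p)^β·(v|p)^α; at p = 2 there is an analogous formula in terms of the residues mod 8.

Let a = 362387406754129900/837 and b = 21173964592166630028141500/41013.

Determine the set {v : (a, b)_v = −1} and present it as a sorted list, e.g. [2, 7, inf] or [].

[2, 5, 19, 23]

(a, b) ≡ (1767, 2363595) mod (ℚ^×)²; places V = {2, 3, 5, 7, 11, 13, 17, 19, 23, 31, ∞}.
(a,b)_17: α=2, u≡1; β=3, v≡2 (mod 17); (1|17)=+1, (2|17)=+1; sign (−1)^0·+1^3·+1^2 = +1.
(a,b)_19: α=3, u≡11; β=4, v≡8 (mod 19); (11|19)=+1, (8|19)=-1; sign (−1)^0·+1^4·-1^3 = -1.
(a,b)_31: α=-1, u≡30; β=-1, v≡10 (mod 31); (30|31)=-1, (10|31)=+1; sign (−1)^1·-1^-1·+1^-1 = +1.
(a,b)_11: α=2, u≡2; β=4, v≡5 (mod 11); (2|11)=-1, (5|11)=+1; sign (−1)^0·-1^4·+1^2 = +1.
(a,b)_7: α=0, u≡6; β=-2, v≡6 (mod 7); (6|7)=-1, (6|7)=-1; sign (−1)^0·-1^-2·-1^0 = +1.
(a,b)_13: α=4, u≡3; β=5, v≡10 (mod 13); (3|13)=+1, (10|13)=+1; sign (−1)^0·+1^5·+1^4 = +1.
(a,b)_5: α=2, u≡3; β=3, v≡4 (mod 5); (3|5)=-1, (4|5)=+1; sign (−1)^0·-1^3·+1^2 = -1.
(a,b)_3: α=-3, u≡1; β=-3, v≡2 (mod 3); (1|3)=+1, (2|3)=-1; sign (−1)^1·+1^-3·-1^-3 = +1.
(a,b)_2: α=2, β=2; u≡7, v≡3 (mod 8); ε(u)ε(v)=1·1, αω(v)=2·1, βω(u)=2·0; sum ≡ 1  ⇒  -1.
(a,b)_∞: sgn(1767)=+, sgn(2363595)=+, so +1.
(a,b)_23: α=2, u≡7; β=3, v≡13 (mod 23); (7|23)=-1, (13|23)=+1; sign (−1)^0·-1^3·+1^2 = -1.
Ram(1767, 2363595) = {2, 5, 19, 23}; no ℚ_2-point on the conic.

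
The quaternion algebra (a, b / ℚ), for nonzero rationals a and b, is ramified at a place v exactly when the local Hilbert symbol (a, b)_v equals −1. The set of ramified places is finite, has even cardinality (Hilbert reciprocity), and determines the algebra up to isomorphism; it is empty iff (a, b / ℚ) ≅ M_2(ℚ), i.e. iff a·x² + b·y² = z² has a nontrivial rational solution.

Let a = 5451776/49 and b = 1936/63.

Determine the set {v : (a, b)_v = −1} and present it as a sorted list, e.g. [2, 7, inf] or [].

(a, b) ≡ (11, 7) mod (ℚ^×)²; places V = {2, 3, 7, 11, ∞}.
(a,b)_11: α=3, u≡3; β=2, v≡2 (mod 11); (3|11)=+1, (2|11)=-1; sign (−1)^0·+1^2·-1^3 = -1.
(a,b)_2: α=12, β=4; u≡3, v≡7 (mod 8); ε(u)ε(v)=1·1, αω(v)=12·0, βω(u)=4·1; sum ≡ 1  ⇒  -1.
(a,b)_3: α=0, u≡2; β=-2, v≡1 (mod 3); (2|3)=-1, (1|3)=+1; sign (−1)^0·-1^-2·+1^0 = +1.
(a,b)_∞: sgn(11)=+, sgn(7)=+, so +1.
(a,b)_7: α=-2, u≡1; β=-1, v≡2 (mod 7); (1|7)=+1, (2|7)=+1; sign (−1)^0·+1^-1·+1^-2 = +1.
Ram(11, 7) = {2, 11}; no ℚ_2-point on the conic.

[2, 11]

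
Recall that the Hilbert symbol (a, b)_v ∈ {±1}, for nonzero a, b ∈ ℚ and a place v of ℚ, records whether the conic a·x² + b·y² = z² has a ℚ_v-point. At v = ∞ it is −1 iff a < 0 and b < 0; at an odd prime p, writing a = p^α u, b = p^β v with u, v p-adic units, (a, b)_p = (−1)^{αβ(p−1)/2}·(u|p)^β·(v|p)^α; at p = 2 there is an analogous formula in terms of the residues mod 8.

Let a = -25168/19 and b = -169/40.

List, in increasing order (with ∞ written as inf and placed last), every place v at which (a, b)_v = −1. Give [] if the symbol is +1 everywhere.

[5, inf]

Mod squares: a ≡ -247, b ≡ -10. Check v ∈ {∞, 2, 5, 11, 13, 19}.
v=13: a=13^1·(≡11), b=13^2·(≡12) mod 13; (11|13)=-1, (12|13)=+1; (−1)^{1·2·6}·(-1)^2·(+1)^1 = +1.
v=∞: -247 < 0 and -10 < 0  ⇒  (a,b)_∞ = -1.
v=2: v_2(a)=4, v_2(b)=-3; units ≡ 1, 3 (mod 8); ε·ε+αω+βω = 0·1+4·1+-3·0 ≡ 0  ⇒  (a,b)_2 = +1.
v=11: a=11^2·(≡7), b=11^0·(≡1) mod 11; (7|11)=-1, (1|11)=+1; (−1)^{2·0·5}·(-1)^0·(+1)^2 = +1.
v=19: a=19^-1·(≡7), b=19^0·(≡1) mod 19; (7|19)=+1, (1|19)=+1; (−1)^{-1·0·9}·(+1)^0·(+1)^-1 = +1.
v=5: a=5^0·(≡3), b=5^-1·(≡2) mod 5; (3|5)=-1, (2|5)=-1; (−1)^{0·-1·2}·(-1)^-1·(-1)^0 = -1.
(-247, -10 / ℚ) ramifies at {5, ∞}: a division algebra.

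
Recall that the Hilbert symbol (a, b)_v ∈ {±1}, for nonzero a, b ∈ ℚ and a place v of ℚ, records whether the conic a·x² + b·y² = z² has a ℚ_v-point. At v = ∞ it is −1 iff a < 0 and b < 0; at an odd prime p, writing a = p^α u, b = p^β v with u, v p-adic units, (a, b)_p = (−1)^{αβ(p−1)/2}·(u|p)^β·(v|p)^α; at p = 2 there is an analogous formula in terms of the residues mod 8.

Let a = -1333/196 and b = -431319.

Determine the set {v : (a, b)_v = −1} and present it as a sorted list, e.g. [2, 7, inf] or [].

(a, b) ≡ (-1333, -431319) mod (ℚ^×)²; places V = {2, 3, 7, 19, 23, 31, 43, 47, ∞}.
(a,b)_7: α=-2, u≡1; β=1, v≡4 (mod 7); (1|7)=+1, (4|7)=+1; sign (−1)^0·+1^1·+1^-2 = +1.
(a,b)_3: α=0, u≡2; β=1, v≡2 (mod 3); (2|3)=-1, (2|3)=-1; sign (−1)^0·-1^1·-1^0 = -1.
(a,b)_∞: sgn(-1333)=−, sgn(-431319)=−, so -1.
(a,b)_19: α=0, u≡9; β=1, v≡4 (mod 19); (9|19)=+1, (4|19)=+1; sign (−1)^0·+1^1·+1^0 = +1.
(a,b)_23: α=0, u≡2; β=1, v≡15 (mod 23); (2|23)=+1, (15|23)=-1; sign (−1)^0·+1^1·-1^0 = +1.
(a,b)_43: α=1, u≡22; β=0, v≡14 (mod 43); (22|43)=-1, (14|43)=+1; sign (−1)^0·-1^0·+1^1 = +1.
(a,b)_31: α=1, u≡5; β=0, v≡15 (mod 31); (5|31)=+1, (15|31)=-1; sign (−1)^0·+1^0·-1^1 = -1.
(a,b)_47: α=0, u≡39; β=1, v≡35 (mod 47); (39|47)=-1, (35|47)=-1; sign (−1)^0·-1^1·-1^0 = -1.
(a,b)_2: α=-2, β=0; u≡3, v≡1 (mod 8); ε(u)ε(v)=1·0, αω(v)=-2·0, βω(u)=0·1; sum ≡ 0  ⇒  +1.
(-1333, -431319 / ℚ) ramifies at {3, 31, 47, ∞}: a division algebra.

[3, 31, 47, inf]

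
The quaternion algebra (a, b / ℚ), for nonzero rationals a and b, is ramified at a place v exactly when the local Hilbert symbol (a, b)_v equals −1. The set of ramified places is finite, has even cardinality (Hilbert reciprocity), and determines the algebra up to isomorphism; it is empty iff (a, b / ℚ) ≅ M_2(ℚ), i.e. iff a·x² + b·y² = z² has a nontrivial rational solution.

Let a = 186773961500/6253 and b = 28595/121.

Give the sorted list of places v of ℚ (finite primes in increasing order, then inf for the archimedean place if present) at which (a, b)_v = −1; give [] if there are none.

[2, 19, 31, 37]

(a, b) ≡ (762755, 28595) mod (ℚ^×)²; places V = {2, 5, 7, 11, 13, 19, 31, 37, 43, ∞}.
(a,b)_5: α=3, u≡4; β=1, v≡4 (mod 5); (4|5)=+1, (4|5)=+1; sign (−1)^0·+1^1·+1^3 = +1.
(a,b)_11: α=0, u≡1; β=-2, v≡6 (mod 11); (1|11)=+1, (6|11)=-1; sign (−1)^0·+1^-2·-1^0 = +1.
(a,b)_43: α=2, u≡41; β=1, v≡19 (mod 43); (41|43)=+1, (19|43)=-1; sign (−1)^0·+1^1·-1^2 = +1.
(a,b)_31: α=1, u≡17; β=0, v≡6 (mod 31); (17|31)=-1, (6|31)=-1; sign (−1)^0·-1^0·-1^1 = -1.
(a,b)_19: α=1, u≡7; β=1, v≡6 (mod 19); (7|19)=+1, (6|19)=+1; sign (−1)^1·+1^1·+1^1 = -1.
(a,b)_7: α=3, u≡5; β=1, v≡2 (mod 7); (5|7)=-1, (2|7)=+1; sign (−1)^1·-1^1·+1^3 = +1.
(a,b)_13: α=-2, u≡2; β=0, v≡2 (mod 13); (2|13)=-1, (2|13)=-1; sign (−1)^0·-1^0·-1^-2 = +1.
(a,b)_37: α=-1, u≡6; β=0, v≡29 (mod 37); (6|37)=-1, (29|37)=-1; sign (−1)^0·-1^0·-1^-1 = -1.
(a,b)_∞: sgn(762755)=+, sgn(28595)=+, so +1.
(a,b)_2: α=2, β=0; u≡3, v≡3 (mod 8); ε(u)ε(v)=1·1, αω(v)=2·1, βω(u)=0·1; sum ≡ 1  ⇒  -1.
Ram(762755, 28595) = {2, 19, 31, 37}; no ℚ_2-point on the conic.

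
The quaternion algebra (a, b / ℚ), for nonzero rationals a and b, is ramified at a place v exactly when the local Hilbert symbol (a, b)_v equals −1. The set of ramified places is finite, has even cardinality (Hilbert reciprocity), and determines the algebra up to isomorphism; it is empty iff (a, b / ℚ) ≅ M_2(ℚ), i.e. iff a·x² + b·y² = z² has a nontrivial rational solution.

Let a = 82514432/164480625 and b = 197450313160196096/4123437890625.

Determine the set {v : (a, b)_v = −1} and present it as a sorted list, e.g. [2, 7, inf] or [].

(a, b) ≡ (6578, 29) mod (ℚ^×)²; places V = {2, 3, 5, 7, 11, 13, 19, 23, 29, ∞}.
(a,b)_5: α=-4, u≡3; β=-8, v≡1 (mod 5); (3|5)=-1, (1|5)=+1; sign (−1)^0·-1^-8·+1^-4 = +1.
(a,b)_29: α=0, u≡25; β=1, v≡25 (mod 29); (25|29)=+1, (25|29)=+1; sign (−1)^0·+1^1·+1^0 = +1.
(a,b)_7: α=2, u≡6; β=4, v≡2 (mod 7); (6|7)=-1, (2|7)=+1; sign (−1)^0·-1^4·+1^2 = +1.
(a,b)_11: α=1, u≡5; β=2, v≡6 (mod 11); (5|11)=+1, (6|11)=-1; sign (−1)^0·+1^2·-1^1 = -1.
(a,b)_2: α=9, β=18; u≡1, v≡5 (mod 8); ε(u)ε(v)=0·0, αω(v)=9·1, βω(u)=18·0; sum ≡ 1  ⇒  -1.
(a,b)_13: α=1, u≡4; β=2, v≡3 (mod 13); (4|13)=+1, (3|13)=+1; sign (−1)^0·+1^2·+1^1 = +1.
(a,b)_19: α=-2, u≡7; β=-4, v≡14 (mod 19); (7|19)=+1, (14|19)=-1; sign (−1)^0·+1^-4·-1^-2 = +1.
(a,b)_3: α=-6, u≡2; β=-4, v≡2 (mod 3); (2|3)=-1, (2|3)=-1; sign (−1)^0·-1^-4·-1^-6 = +1.
(a,b)_23: α=1, u≡19; β=2, v≡1 (mod 23); (19|23)=-1, (1|23)=+1; sign (−1)^0·-1^2·+1^1 = +1.
(a,b)_∞: sgn(6578)=+, sgn(29)=+, so +1.
|Ram(6578, 29)| = 2, even; anisotropic at {2, 11}.

[2, 11]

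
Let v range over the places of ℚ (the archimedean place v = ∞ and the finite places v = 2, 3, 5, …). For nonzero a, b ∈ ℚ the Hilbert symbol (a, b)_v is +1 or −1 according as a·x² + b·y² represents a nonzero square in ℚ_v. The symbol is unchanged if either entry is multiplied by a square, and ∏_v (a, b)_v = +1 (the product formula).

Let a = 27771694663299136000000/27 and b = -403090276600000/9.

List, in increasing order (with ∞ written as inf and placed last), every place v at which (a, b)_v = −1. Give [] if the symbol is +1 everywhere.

Mod squares: a ≡ 28083, b ≡ -115. Check v ∈ {∞, 2, 3, 5, 11, 23, 37}.
v=5: a=5^6·(≡2), b=5^5·(≡2) mod 5; (2|5)=-1, (2|5)=-1; (−1)^{6·5·2}·(-1)^5·(-1)^6 = -1.
v=23: a=23^5·(≡8), b=23^3·(≡18) mod 23; (8|23)=+1, (18|23)=+1; (−1)^{5·3·11}·(+1)^3·(+1)^5 = -1.
v=11: a=11^3·(≡3), b=11^2·(≡6) mod 11; (3|11)=+1, (6|11)=-1; (−1)^{3·2·5}·(+1)^2·(-1)^3 = -1.
v=∞: 28083 > 0 and -115 < 0  ⇒  (a,b)_∞ = +1.
v=2: v_2(a)=12, v_2(b)=6; units ≡ 3, 5 (mod 8); ε·ε+αω+βω = 1·0+12·1+6·1 ≡ 0  ⇒  (a,b)_2 = +1.
v=3: a=3^-3·(≡1), b=3^-2·(≡2) mod 3; (1|3)=+1, (2|3)=-1; (−1)^{-3·-2·1}·(+1)^-2·(-1)^-3 = -1.
v=37: a=37^3·(≡29), b=37^2·(≡26) mod 37; (29|37)=-1, (26|37)=+1; (−1)^{3·2·18}·(-1)^2·(+1)^3 = +1.
|Ram(28083, -115)| = 4, even; anisotropic at {3, 5, 11, 23}.

[3, 5, 11, 23]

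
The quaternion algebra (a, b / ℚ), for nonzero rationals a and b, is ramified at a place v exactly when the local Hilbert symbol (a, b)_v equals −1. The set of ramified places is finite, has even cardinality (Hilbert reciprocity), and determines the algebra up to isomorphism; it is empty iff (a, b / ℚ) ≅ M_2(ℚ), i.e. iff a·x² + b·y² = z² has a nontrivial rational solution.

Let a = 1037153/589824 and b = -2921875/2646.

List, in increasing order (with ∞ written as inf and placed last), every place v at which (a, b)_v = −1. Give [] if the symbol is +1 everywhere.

Mod squares: a ≡ 17, b ≡ -1122. Check v ∈ {∞, 2, 3, 5, 7, 11, 13, 17, 19}.
v=∞: 17 > 0 and -1122 < 0  ⇒  (a,b)_∞ = +1.
v=7: a=7^0·(≡3), b=7^-2·(≡6) mod 7; (3|7)=-1, (6|7)=-1; (−1)^{0·-2·3}·(-1)^-2·(-1)^0 = +1.
v=13: a=13^2·(≡1), b=13^0·(≡10) mod 13; (1|13)=+1, (10|13)=+1; (−1)^{2·0·6}·(+1)^0·(+1)^2 = +1.
v=19: a=19^2·(≡6), b=19^0·(≡8) mod 19; (6|19)=+1, (8|19)=-1; (−1)^{2·0·9}·(+1)^0·(-1)^2 = +1.
v=11: a=11^0·(≡10), b=11^1·(≡6) mod 11; (10|11)=-1, (6|11)=-1; (−1)^{0·1·5}·(-1)^1·(-1)^0 = -1.
v=2: v_2(a)=-16, v_2(b)=-1; units ≡ 1, 7 (mod 8); ε·ε+αω+βω = 0·1+-16·0+-1·0 ≡ 0  ⇒  (a,b)_2 = +1.
v=5: a=5^0·(≡2), b=5^6·(≡3) mod 5; (2|5)=-1, (3|5)=-1; (−1)^{0·6·2}·(-1)^6·(-1)^0 = +1.
v=3: a=3^-2·(≡2), b=3^-3·(≡1) mod 3; (2|3)=-1, (1|3)=+1; (−1)^{-2·-3·1}·(-1)^-3·(+1)^-2 = -1.
v=17: a=17^1·(≡9), b=17^1·(≡15) mod 17; (9|17)=+1, (15|17)=+1; (−1)^{1·1·8}·(+1)^1·(+1)^1 = +1.
(17, -1122 / ℚ) ramifies at {3, 11}: a division algebra.

[3, 11]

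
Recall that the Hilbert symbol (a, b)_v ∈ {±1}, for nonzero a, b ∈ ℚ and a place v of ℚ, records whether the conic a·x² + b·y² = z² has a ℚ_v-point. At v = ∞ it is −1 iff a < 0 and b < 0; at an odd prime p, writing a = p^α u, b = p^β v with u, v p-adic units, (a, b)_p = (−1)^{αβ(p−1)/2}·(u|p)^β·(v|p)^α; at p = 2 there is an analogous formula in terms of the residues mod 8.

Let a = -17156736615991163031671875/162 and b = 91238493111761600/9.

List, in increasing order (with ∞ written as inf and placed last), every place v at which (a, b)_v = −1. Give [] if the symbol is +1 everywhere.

Mod squares: a ≡ -2479814, b ≡ 272459. Check v ∈ {∞, 2, 3, 5, 11, 17, 23, 31, 37, 47}.
v=31: a=31^1·(≡21), b=31^1·(≡16) mod 31; (21|31)=-1, (16|31)=+1; (−1)^{1·1·15}·(-1)^1·(+1)^1 = +1.
v=17: a=17^4·(≡12), b=17^3·(≡1) mod 17; (12|17)=-1, (1|17)=+1; (−1)^{4·3·8}·(-1)^3·(+1)^4 = -1.
v=47: a=47^1·(≡26), b=47^1·(≡6) mod 47; (26|47)=-1, (6|47)=+1; (−1)^{1·1·23}·(-1)^1·(+1)^1 = +1.
v=2: v_2(a)=-1, v_2(b)=6; units ≡ 5, 3 (mod 8); ε·ε+αω+βω = 0·1+-1·1+6·1 ≡ 1  ⇒  (a,b)_2 = -1.
v=11: a=11^4·(≡4), b=11^1·(≡8) mod 11; (4|11)=+1, (8|11)=-1; (−1)^{4·1·5}·(+1)^1·(-1)^4 = +1.
v=37: a=37^3·(≡20), b=37^2·(≡27) mod 37; (20|37)=-1, (27|37)=+1; (−1)^{3·2·18}·(-1)^2·(+1)^3 = +1.
v=23: a=23^3·(≡6), b=23^2·(≡3) mod 23; (6|23)=+1, (3|23)=+1; (−1)^{3·2·11}·(+1)^2·(+1)^3 = +1.
v=∞: -2479814 < 0 and 272459 > 0  ⇒  (a,b)_∞ = +1.
v=5: a=5^6·(≡4), b=5^2·(≡1) mod 5; (4|5)=+1, (1|5)=+1; (−1)^{6·2·2}·(+1)^2·(+1)^6 = +1.
v=3: a=3^-4·(≡1), b=3^-2·(≡2) mod 3; (1|3)=+1, (2|3)=-1; (−1)^{-4·-2·1}·(+1)^-2·(-1)^-4 = +1.
Ram(-2479814, 272459) = {2, 17}; no ℚ_2-point on the conic.

[2, 17]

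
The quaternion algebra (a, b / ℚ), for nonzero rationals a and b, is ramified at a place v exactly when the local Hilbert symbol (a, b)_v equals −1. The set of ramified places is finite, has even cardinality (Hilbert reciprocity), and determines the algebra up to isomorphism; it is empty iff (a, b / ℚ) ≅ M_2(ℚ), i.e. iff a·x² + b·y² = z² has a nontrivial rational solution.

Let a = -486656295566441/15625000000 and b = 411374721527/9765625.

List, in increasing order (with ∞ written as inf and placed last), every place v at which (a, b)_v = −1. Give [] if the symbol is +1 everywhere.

Mod squares: a ≡ -13889, b ≡ 97223. Check v ∈ {∞, 2, 5, 7, 11, 13, 17, 19, 43}.
v=2: v_2(a)=-6, v_2(b)=0; units ≡ 7, 7 (mod 8); ε·ε+αω+βω = 1·1+-6·0+0·0 ≡ 1  ⇒  (a,b)_2 = -1.
v=17: a=17^3·(≡9), b=17^3·(≡5) mod 17; (9|17)=+1, (5|17)=-1; (−1)^{3·3·8}·(+1)^3·(-1)^3 = -1.
v=43: a=43^1·(≡11), b=43^1·(≡17) mod 43; (11|43)=+1, (17|43)=+1; (−1)^{1·1·21}·(+1)^1·(+1)^1 = -1.
v=11: a=11^4·(≡4), b=11^4·(≡4) mod 11; (4|11)=+1, (4|11)=+1; (−1)^{4·4·5}·(+1)^4·(+1)^4 = +1.
v=13: a=13^2·(≡8), b=13^0·(≡10) mod 13; (8|13)=-1, (10|13)=+1; (−1)^{2·0·6}·(-1)^0·(+1)^2 = +1.
v=19: a=19^1·(≡10), b=19^1·(≡11) mod 19; (10|19)=-1, (11|19)=+1; (−1)^{1·1·9}·(-1)^1·(+1)^1 = +1.
v=5: a=5^-12·(≡1), b=5^-10·(≡2) mod 5; (1|5)=+1, (2|5)=-1; (−1)^{-12·-10·2}·(+1)^-10·(-1)^-12 = +1.
v=∞: -13889 < 0 and 97223 > 0  ⇒  (a,b)_∞ = +1.
v=7: a=7^2·(≡6), b=7^1·(≡4) mod 7; (6|7)=-1, (4|7)=+1; (−1)^{2·1·3}·(-1)^1·(+1)^2 = -1.
(-13889, 97223 / ℚ) ramifies at {2, 7, 17, 43}: a division algebra.

[2, 7, 17, 43]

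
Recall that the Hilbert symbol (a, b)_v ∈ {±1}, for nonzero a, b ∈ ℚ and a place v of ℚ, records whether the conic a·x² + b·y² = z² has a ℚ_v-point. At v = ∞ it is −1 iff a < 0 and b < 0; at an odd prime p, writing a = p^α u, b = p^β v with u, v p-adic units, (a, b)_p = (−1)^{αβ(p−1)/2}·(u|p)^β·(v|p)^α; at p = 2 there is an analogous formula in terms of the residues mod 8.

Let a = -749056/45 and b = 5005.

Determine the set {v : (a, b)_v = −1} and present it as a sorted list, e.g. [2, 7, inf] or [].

(a, b) ≡ (-14630, 5005) mod (ℚ^×)²; places V = {2, 3, 5, 7, 11, 13, 19, ∞}.
(a,b)_3: α=-2, u≡1; β=0, v≡1 (mod 3); (1|3)=+1, (1|3)=+1; sign (−1)^0·+1^0·+1^-2 = +1.
(a,b)_13: α=0, u≡5; β=1, v≡8 (mod 13); (5|13)=-1, (8|13)=-1; sign (−1)^0·-1^1·-1^0 = -1.
(a,b)_11: α=1, u≡5; β=1, v≡4 (mod 11); (5|11)=+1, (4|11)=+1; sign (−1)^1·+1^1·+1^1 = -1.
(a,b)_5: α=-1, u≡1; β=1, v≡1 (mod 5); (1|5)=+1, (1|5)=+1; sign (−1)^0·+1^1·+1^-1 = +1.
(a,b)_2: α=9, β=0; u≡5, v≡5 (mod 8); ε(u)ε(v)=0·0, αω(v)=9·1, βω(u)=0·1; sum ≡ 1  ⇒  -1.
(a,b)_19: α=1, u≡11; β=0, v≡8 (mod 19); (11|19)=+1, (8|19)=-1; sign (−1)^0·+1^0·-1^1 = -1.
(a,b)_7: α=1, u≡5; β=1, v≡1 (mod 7); (5|7)=-1, (1|7)=+1; sign (−1)^1·-1^1·+1^1 = +1.
(a,b)_∞: sgn(-14630)=−, sgn(5005)=+, so +1.
|Ram(-14630, 5005)| = 4, even; anisotropic at {2, 11, 13, 19}.

[2, 11, 13, 19]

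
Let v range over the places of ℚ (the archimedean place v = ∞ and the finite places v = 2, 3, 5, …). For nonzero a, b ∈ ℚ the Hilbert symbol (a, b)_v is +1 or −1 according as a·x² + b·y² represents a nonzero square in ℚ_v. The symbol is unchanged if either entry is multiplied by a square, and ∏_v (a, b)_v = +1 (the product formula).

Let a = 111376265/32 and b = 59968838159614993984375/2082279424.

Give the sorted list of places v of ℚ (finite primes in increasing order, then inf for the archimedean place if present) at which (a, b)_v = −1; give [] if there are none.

(a, b) ≡ (130, 7735) mod (ℚ^×)²; places V = {2, 5, 7, 11, 13, 17, 23, 31, ∞}.
(a,b)_31: α=0, u≡23; β=-2, v≡20 (mod 31); (23|31)=-1, (20|31)=+1; sign (−1)^0·-1^-2·+1^0 = +1.
(a,b)_7: α=2, u≡2; β=5, v≡5 (mod 7); (2|7)=+1, (5|7)=-1; sign (−1)^0·+1^5·-1^2 = +1.
(a,b)_∞: sgn(130)=+, sgn(7735)=+, so +1.
(a,b)_2: α=-5, β=-12; u≡1, v≡7 (mod 8); ε(u)ε(v)=0·1, αω(v)=-5·0, βω(u)=-12·0; sum ≡ 0  ⇒  +1.
(a,b)_5: α=1, u≡4; β=7, v≡2 (mod 5); (4|5)=+1, (2|5)=-1; sign (−1)^0·+1^7·-1^1 = -1.
(a,b)_17: α=2, u≡11; β=5, v≡8 (mod 17); (11|17)=-1, (8|17)=+1; sign (−1)^0·-1^5·+1^2 = -1.
(a,b)_13: α=1, u≡9; β=3, v≡10 (mod 13); (9|13)=+1, (10|13)=+1; sign (−1)^0·+1^3·+1^1 = +1.
(a,b)_11: α=2, u≡4; β=4, v≡7 (mod 11); (4|11)=+1, (7|11)=-1; sign (−1)^0·+1^4·-1^2 = +1.
(a,b)_23: α=0, u≡11; β=-2, v≡10 (mod 23); (11|23)=-1, (10|23)=-1; sign (−1)^0·-1^-2·-1^0 = +1.
(130, 7735 / ℚ) ramifies at {5, 17}: a division algebra.

[5, 17]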